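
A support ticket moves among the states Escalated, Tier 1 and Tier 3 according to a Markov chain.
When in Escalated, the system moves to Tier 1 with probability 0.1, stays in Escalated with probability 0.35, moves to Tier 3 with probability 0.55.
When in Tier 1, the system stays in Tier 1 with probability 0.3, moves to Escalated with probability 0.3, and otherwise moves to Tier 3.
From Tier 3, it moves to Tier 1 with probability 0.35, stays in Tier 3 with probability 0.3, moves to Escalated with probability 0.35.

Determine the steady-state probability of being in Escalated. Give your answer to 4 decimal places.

0.3373

Let the stationary distribution be π with π = πP and π_1 + π_2 + π_3 = 1.
π_1 = 0.35·π_1 + 0.3·π_2 + 0.35·π_3
π_2 = 0.1·π_1 + 0.3·π_2 + 0.35·π_3
Solving with the normalization constraint gives π = (0.3373, 0.2530, 0.4096).
So the stationary probability of Escalated is 0.3373.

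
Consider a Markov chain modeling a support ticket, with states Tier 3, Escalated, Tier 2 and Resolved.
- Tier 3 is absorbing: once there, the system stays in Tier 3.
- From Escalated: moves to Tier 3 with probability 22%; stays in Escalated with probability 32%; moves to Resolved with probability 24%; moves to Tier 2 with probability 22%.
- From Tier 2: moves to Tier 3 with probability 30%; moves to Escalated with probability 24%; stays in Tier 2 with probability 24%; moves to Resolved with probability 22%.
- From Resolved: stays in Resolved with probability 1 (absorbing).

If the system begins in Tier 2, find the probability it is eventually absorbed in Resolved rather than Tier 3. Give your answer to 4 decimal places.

Let h(s) be the probability of absorption at Resolved starting from transient state s. Then h(Resolved) = 1 and h(Tier 3) = 0. By first-step analysis:
h(Escalated) = 0.22·0 + 0.32·h(Escalated) + 0.22·h(Tier 2) + 0.24·1
h(Tier 2) = 0.3·0 + 0.24·h(Escalated) + 0.24·h(Tier 2) + 0.22·1
Solving: h(Escalated) = 0.4974, h(Tier 2) = 0.4466.
Starting from Tier 2, the probability is 0.4466.

0.4466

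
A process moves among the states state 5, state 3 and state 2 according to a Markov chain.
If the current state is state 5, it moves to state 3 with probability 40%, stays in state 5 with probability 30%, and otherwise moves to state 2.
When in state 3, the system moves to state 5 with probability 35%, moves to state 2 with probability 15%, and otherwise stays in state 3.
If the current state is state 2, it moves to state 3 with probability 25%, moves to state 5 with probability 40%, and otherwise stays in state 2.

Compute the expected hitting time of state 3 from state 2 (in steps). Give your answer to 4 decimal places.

3.2836

Let t(s) be the expected number of steps to first reach state 3 from state s, with t(state 3) = 0. Conditioning on the first step:
t(state 5) = 1 + 0.3·t(state 5) + 0.3·t(state 2)
t(state 2) = 1 + 0.4·t(state 5) + 0.35·t(state 2)
Solving: t(state 5) = 2.8358, t(state 2) = 3.2836.
Expected steps from state 2 to state 3: 3.2836.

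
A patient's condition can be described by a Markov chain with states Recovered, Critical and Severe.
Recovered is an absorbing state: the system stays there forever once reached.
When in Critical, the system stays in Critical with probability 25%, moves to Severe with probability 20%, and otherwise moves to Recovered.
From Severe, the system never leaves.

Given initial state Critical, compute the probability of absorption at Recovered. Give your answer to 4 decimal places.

Let h(s) be the probability of absorption at Recovered starting from transient state s. Then h(Recovered) = 1 and h(Severe) = 0. By first-step analysis:
h(Critical) = 0.55·1 + 0.25·h(Critical) + 0.2·0
Solving: h(Critical) = 0.7333.
Starting from Critical, the probability is 0.7333.

0.7333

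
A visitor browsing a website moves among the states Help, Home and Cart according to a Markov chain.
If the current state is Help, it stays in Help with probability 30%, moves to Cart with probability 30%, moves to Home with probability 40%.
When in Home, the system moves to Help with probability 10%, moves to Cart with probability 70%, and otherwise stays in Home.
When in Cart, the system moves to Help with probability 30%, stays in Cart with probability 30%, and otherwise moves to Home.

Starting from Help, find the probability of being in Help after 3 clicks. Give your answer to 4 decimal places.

0.2360

Propagate the distribution vector 3 clicks from Help.
After 0 clicks: (1.0000, 0.0000, 0.0000)
After 1 click: (0.3000, 0.4000, 0.3000)
After 2 clicks: (0.2200, 0.3200, 0.4600)
After 3 clicks: (0.2360, 0.3360, 0.4280)
P(in Help after 3 clicks) = 0.2360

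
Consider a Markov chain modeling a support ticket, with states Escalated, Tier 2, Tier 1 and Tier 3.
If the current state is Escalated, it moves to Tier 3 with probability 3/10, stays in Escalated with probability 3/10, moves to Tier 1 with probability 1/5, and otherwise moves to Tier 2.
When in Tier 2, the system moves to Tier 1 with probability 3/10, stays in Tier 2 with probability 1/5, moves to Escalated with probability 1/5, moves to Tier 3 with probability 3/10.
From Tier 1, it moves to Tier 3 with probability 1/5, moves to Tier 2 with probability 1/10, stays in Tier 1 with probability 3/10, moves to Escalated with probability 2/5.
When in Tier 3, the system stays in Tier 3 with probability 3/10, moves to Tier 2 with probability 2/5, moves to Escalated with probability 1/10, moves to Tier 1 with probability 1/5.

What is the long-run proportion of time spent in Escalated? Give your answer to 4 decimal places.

Let the stationary distribution be π with π = πP and π_1 + π_2 + π_3 + π_4 = 1.
π_1 = 0.3·π_1 + 0.2·π_2 + 0.4·π_3 + 0.1·π_4
π_2 = 0.2·π_1 + 0.2·π_2 + 0.1·π_3 + 0.4·π_4
π_3 = 0.2·π_1 + 0.3·π_2 + 0.3·π_3 + 0.2·π_4
Solving with the normalization constraint gives π = (0.2467, 0.2303, 0.2478, 0.2752).
So the stationary probability of Escalated is 0.2467.

0.2467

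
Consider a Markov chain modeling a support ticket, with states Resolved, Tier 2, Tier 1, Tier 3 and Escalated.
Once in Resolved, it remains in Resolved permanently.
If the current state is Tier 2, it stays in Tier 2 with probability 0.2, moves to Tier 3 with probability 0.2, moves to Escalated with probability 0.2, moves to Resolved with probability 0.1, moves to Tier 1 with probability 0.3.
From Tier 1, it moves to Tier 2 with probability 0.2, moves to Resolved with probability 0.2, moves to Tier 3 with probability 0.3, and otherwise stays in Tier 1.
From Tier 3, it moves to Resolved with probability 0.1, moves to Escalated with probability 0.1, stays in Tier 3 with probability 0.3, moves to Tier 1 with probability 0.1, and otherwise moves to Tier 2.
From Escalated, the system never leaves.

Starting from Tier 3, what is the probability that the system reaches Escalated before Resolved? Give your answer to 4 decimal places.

0.4783

Let h(s) be the probability of absorption at Escalated starting from transient state s. Then h(Escalated) = 1 and h(Resolved) = 0. By first-step analysis:
h(Tier 2) = 0.1·0 + 0.2·h(Tier 2) + 0.3·h(Tier 1) + 0.2·h(Tier 3) + 0.2·1
h(Tier 1) = 0.2·0 + 0.2·h(Tier 2) + 0.3·h(Tier 1) + 0.3·h(Tier 3)
h(Tier 3) = 0.1·0 + 0.4·h(Tier 2) + 0.1·h(Tier 1) + 0.3·h(Tier 3) + 0.1·1
Solving: h(Tier 2) = 0.5000, h(Tier 1) = 0.3478, h(Tier 3) = 0.4783.
Starting from Tier 3, the probability is 0.4783.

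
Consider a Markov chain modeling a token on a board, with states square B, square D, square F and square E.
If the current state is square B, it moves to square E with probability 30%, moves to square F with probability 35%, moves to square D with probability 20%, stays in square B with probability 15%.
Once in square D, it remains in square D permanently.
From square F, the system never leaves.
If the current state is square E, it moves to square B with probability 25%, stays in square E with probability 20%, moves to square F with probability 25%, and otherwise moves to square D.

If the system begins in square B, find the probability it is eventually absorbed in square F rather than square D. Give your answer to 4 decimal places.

Let h(s) be the probability of absorption at square F starting from transient state s. Then h(square F) = 1 and h(square D) = 0. By first-step analysis:
h(square B) = 0.15·h(square B) + 0.2·0 + 0.35·1 + 0.3·h(square E)
h(square E) = 0.25·h(square B) + 0.3·0 + 0.25·1 + 0.2·h(square E)
Solving: h(square B) = 0.5868, h(square E) = 0.4959.
Starting from square B, the probability is 0.5868.

0.5868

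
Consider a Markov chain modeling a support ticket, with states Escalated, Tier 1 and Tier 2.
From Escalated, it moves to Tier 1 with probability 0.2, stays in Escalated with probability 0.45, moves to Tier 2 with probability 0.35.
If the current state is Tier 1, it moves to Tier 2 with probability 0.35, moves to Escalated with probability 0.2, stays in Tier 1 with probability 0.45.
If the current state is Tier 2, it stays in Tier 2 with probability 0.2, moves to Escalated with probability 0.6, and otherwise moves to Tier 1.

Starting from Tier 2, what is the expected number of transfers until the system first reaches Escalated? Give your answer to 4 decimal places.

Let t(s) be the expected number of transfers to first reach Escalated from state s, with t(Escalated) = 0. Conditioning on the first transfer:
t(Tier 1) = 1 + 0.45·t(Tier 1) + 0.35·t(Tier 2)
t(Tier 2) = 1 + 0.2·t(Tier 1) + 0.2·t(Tier 2)
Solving: t(Tier 1) = 3.1081, t(Tier 2) = 2.0270.
Expected transfers from Tier 2 to Escalated: 2.0270.

2.0270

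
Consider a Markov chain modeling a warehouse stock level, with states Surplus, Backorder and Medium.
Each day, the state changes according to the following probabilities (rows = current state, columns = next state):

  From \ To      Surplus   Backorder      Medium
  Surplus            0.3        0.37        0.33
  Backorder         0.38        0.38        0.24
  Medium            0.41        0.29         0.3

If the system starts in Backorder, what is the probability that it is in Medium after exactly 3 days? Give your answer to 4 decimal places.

0.2894

Propagate the distribution vector 3 days from Backorder.
After 0 days: (0.0000, 1.0000, 0.0000)
After 1 day: (0.3800, 0.3800, 0.2400)
After 2 days: (0.3568, 0.3546, 0.2886)
After 3 days: (0.3601, 0.3505, 0.2894)
P(in Medium after 3 days) = 0.2894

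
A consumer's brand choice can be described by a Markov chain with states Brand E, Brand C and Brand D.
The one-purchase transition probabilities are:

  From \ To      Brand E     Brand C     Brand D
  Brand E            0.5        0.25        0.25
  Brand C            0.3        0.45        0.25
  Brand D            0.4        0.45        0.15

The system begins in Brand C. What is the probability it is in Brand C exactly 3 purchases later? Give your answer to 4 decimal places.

Propagate the distribution vector 3 purchases from Brand C.
After 0 purchases: (0.0000, 1.0000, 0.0000)
After 1 purchase: (0.3000, 0.4500, 0.2500)
After 2 purchases: (0.3850, 0.3900, 0.2250)
After 3 purchases: (0.3995, 0.3730, 0.2275)
P(in Brand C after 3 purchases) = 0.3730

0.3730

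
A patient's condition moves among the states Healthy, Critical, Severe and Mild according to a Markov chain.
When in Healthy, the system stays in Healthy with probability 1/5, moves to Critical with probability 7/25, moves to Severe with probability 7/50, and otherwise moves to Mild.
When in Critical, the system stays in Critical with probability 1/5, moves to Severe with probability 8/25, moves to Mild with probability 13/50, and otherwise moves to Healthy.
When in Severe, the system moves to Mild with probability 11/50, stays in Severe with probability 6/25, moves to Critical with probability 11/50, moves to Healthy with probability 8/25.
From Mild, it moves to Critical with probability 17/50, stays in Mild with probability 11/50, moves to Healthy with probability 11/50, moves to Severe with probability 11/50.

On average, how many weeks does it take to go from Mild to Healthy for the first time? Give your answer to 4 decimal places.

4.0779

Let t(s) be the expected number of weeks to first reach Healthy from state s, with t(Healthy) = 0. Conditioning on the first week:
t(Critical) = 1 + 0.2·t(Critical) + 0.32·t(Severe) + 0.26·t(Mild)
t(Severe) = 1 + 0.22·t(Critical) + 0.24·t(Severe) + 0.22·t(Mild)
t(Mild) = 1 + 0.34·t(Critical) + 0.22·t(Severe) + 0.22·t(Mild)
Solving: t(Critical) = 4.0418, t(Severe) = 3.6663, t(Mild) = 4.0779.
Expected weeks from Mild to Healthy: 4.0779.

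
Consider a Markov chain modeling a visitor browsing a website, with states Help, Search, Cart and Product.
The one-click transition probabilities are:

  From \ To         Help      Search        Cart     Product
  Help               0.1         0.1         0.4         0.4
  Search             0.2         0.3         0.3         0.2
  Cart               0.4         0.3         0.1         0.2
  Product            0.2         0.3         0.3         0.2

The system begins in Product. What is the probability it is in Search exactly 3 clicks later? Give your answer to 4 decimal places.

0.2520

Propagate the distribution vector 3 clicks from Product.
After 0 clicks: (0.0000, 0.0000, 0.0000, 1.0000)
After 1 click: (0.2000, 0.3000, 0.3000, 0.2000)
After 2 clicks: (0.2400, 0.2600, 0.2600, 0.2400)
After 3 clicks: (0.2280, 0.2520, 0.2720, 0.2480)
P(in Search after 3 clicks) = 0.2520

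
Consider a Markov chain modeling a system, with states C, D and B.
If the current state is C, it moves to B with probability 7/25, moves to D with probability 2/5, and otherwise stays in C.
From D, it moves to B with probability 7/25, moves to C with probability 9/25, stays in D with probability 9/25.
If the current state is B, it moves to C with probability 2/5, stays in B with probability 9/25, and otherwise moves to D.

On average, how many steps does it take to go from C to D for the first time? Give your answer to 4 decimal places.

2.8465

Let t(s) be the expected number of steps to first reach D from state s, with t(D) = 0. Conditioning on the first step:
t(C) = 1 + 0.32·t(C) + 0.28·t(B)
t(B) = 1 + 0.4·t(C) + 0.36·t(B)
Solving: t(C) = 2.8465, t(B) = 3.3416.
Expected steps from C to D: 2.8465.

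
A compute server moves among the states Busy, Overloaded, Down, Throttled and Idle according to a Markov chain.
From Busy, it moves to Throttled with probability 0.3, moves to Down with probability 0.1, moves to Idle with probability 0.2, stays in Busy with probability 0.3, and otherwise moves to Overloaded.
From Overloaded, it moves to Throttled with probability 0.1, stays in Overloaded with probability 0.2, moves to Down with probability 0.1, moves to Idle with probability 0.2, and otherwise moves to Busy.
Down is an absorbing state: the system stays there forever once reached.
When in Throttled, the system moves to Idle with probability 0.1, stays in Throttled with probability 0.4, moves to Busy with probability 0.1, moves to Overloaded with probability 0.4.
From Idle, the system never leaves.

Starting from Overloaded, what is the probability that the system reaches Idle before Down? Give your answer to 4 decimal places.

Let h(s) be the probability of absorption at Idle starting from transient state s. Then h(Idle) = 1 and h(Down) = 0. By first-step analysis:
h(Busy) = 0.3·h(Busy) + 0.1·h(Overloaded) + 0.1·0 + 0.3·h(Throttled) + 0.2·1
h(Overloaded) = 0.4·h(Busy) + 0.2·h(Overloaded) + 0.1·0 + 0.1·h(Throttled) + 0.2·1
h(Throttled) = 0.1·h(Busy) + 0.4·h(Overloaded) + 0.4·h(Throttled) + 0.1·1
Solving: h(Busy) = 0.7062, h(Overloaded) = 0.6967, h(Throttled) = 0.7488.
Starting from Overloaded, the probability is 0.6967.

0.6967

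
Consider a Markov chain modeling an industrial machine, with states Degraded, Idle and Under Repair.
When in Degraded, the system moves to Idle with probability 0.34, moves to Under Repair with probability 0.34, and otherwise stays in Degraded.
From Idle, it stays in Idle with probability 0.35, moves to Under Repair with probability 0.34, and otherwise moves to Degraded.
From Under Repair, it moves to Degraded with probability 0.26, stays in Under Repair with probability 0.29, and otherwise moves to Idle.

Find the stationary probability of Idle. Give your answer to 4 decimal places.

0.3794

Let the stationary distribution be π with π = πP and π_1 + π_2 + π_3 = 1.
π_1 = 0.32·π_1 + 0.31·π_2 + 0.26·π_3
π_2 = 0.34·π_1 + 0.35·π_2 + 0.45·π_3
Solving with the normalization constraint gives π = (0.2968, 0.3794, 0.3238).
So the stationary probability of Idle is 0.3794.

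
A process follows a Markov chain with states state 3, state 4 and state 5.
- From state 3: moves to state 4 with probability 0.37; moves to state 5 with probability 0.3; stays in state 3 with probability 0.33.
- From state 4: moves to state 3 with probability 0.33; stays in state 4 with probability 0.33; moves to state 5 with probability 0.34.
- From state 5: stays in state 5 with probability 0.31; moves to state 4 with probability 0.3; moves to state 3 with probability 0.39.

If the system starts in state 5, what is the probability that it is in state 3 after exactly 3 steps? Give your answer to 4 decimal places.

0.3489

Propagate the distribution vector 3 steps from state 5.
After 0 steps: (0.0000, 0.0000, 1.0000)
After 1 step: (0.3900, 0.3000, 0.3100)
After 2 steps: (0.3486, 0.3363, 0.3151)
After 3 steps: (0.3489, 0.3345, 0.3166)
P(in state 3 after 3 steps) = 0.3489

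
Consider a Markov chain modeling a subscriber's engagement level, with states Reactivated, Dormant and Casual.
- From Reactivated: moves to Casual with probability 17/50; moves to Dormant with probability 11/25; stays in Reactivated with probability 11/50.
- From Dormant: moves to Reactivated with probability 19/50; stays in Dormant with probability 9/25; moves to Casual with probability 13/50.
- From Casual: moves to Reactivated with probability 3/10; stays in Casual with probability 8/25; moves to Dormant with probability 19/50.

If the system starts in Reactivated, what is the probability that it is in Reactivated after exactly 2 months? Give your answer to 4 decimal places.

0.3176

Sum over the intermediate state after 1 month:
P = P(Reactivated→Reactivated)·P(Reactivated→Reactivated) + P(Reactivated→Dormant)·P(Dormant→Reactivated) + P(Reactivated→Casual)·P(Casual→Reactivated)
  = 0.22×0.22 + 0.44×0.38 + 0.34×0.3
  = 0.0484 + 0.1672 + 0.1020 = 0.3176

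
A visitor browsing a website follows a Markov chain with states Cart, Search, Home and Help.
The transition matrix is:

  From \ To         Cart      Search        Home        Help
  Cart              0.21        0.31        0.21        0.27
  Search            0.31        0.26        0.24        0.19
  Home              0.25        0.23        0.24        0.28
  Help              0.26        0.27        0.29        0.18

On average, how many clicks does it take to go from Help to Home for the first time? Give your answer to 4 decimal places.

Let t(s) be the expected number of clicks to first reach Home from state s, with t(Home) = 0. Conditioning on the first click:
t(Cart) = 1 + 0.21·t(Cart) + 0.31·t(Search) + 0.27·t(Help)
t(Search) = 1 + 0.31·t(Cart) + 0.26·t(Search) + 0.19·t(Help)
t(Help) = 1 + 0.26·t(Cart) + 0.27·t(Search) + 0.18·t(Help)
Solving: t(Cart) = 4.2242, t(Search) = 4.1268, t(Help) = 3.9177.
Expected clicks from Help to Home: 3.9177.

3.9177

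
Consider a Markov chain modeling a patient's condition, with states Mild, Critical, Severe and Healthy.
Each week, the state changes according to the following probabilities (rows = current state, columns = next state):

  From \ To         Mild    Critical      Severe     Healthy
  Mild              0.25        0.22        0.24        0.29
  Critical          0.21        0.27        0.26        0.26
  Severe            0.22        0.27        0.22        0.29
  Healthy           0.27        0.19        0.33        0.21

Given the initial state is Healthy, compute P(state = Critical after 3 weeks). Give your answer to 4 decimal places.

Propagate the distribution vector 3 weeks from Healthy.
After 0 weeks: (0.0000, 0.0000, 0.0000, 1.0000)
After 1 week: (0.2700, 0.1900, 0.3300, 0.2100)
After 2 weeks: (0.2367, 0.2397, 0.2561, 0.2675)
After 3 weeks: (0.2381, 0.2368, 0.2637, 0.2614)
P(in Critical after 3 weeks) = 0.2368

0.2368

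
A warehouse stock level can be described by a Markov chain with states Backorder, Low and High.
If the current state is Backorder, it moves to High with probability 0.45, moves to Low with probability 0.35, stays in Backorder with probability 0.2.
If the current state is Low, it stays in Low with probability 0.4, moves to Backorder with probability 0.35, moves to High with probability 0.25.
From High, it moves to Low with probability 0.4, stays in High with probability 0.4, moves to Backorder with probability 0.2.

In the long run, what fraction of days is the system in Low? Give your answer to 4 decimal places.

Let the stationary distribution be π with π = πP and π_1 + π_2 + π_3 = 1.
π_1 = 0.2·π_1 + 0.35·π_2 + 0.2·π_3
π_2 = 0.35·π_1 + 0.4·π_2 + 0.4·π_3
Solving with the normalization constraint gives π = (0.2581, 0.3871, 0.3548).
So the stationary probability of Low is 0.3871.

0.3871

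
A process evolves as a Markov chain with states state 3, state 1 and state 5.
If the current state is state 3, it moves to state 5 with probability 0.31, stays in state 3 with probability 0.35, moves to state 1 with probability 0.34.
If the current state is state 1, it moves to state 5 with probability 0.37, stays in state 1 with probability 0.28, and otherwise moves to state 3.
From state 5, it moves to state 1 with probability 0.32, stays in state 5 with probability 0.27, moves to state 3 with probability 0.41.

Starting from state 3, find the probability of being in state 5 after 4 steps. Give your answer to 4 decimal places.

Propagate the distribution vector 4 steps from state 3.
After 0 steps: (1.0000, 0.0000, 0.0000)
After 1 step: (0.3500, 0.3400, 0.3100)
After 2 steps: (0.3686, 0.3134, 0.3180)
After 3 steps: (0.3691, 0.3148, 0.3161)
After 4 steps: (0.3690, 0.3148, 0.3162)
P(in state 5 after 4 steps) = 0.3162

0.3162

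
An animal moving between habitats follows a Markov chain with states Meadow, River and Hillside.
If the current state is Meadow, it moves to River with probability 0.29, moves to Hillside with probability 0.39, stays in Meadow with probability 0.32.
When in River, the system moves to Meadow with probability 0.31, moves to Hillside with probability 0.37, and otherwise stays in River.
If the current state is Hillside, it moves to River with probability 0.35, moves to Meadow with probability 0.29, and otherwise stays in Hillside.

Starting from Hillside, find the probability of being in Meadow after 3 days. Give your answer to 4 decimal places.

0.3056

Propagate the distribution vector 3 days from Hillside.
After 0 days: (0.0000, 0.0000, 1.0000)
After 1 day: (0.2900, 0.3500, 0.3600)
After 2 days: (0.3057, 0.3221, 0.3722)
After 3 days: (0.3056, 0.3220, 0.3724)
P(in Meadow after 3 days) = 0.3056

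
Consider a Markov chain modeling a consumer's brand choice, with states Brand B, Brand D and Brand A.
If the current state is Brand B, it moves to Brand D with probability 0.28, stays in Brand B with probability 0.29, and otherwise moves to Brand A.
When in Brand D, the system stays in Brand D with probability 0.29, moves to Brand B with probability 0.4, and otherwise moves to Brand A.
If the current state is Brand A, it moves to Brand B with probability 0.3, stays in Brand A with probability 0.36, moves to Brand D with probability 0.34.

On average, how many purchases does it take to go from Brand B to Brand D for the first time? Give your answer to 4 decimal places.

Let t(s) be the expected number of purchases to first reach Brand D from state s, with t(Brand D) = 0. Conditioning on the first purchase:
t(Brand B) = 1 + 0.29·t(Brand B) + 0.43·t(Brand A)
t(Brand A) = 1 + 0.3·t(Brand B) + 0.36·t(Brand A)
Solving: t(Brand B) = 3.2883, t(Brand A) = 3.1039.
Expected purchases from Brand B to Brand D: 3.2883.

3.2883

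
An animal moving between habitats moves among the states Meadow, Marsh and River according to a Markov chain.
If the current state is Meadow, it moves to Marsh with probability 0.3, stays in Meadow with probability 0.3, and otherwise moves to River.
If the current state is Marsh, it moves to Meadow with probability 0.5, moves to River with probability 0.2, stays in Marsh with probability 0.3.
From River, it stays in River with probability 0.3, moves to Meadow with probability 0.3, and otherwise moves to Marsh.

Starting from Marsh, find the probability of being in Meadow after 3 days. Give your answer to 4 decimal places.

0.3640

Propagate the distribution vector 3 days from Marsh.
After 0 days: (0.0000, 1.0000, 0.0000)
After 1 day: (0.5000, 0.3000, 0.2000)
After 2 days: (0.3600, 0.3200, 0.3200)
After 3 days: (0.3640, 0.3320, 0.3040)
P(in Meadow after 3 days) = 0.3640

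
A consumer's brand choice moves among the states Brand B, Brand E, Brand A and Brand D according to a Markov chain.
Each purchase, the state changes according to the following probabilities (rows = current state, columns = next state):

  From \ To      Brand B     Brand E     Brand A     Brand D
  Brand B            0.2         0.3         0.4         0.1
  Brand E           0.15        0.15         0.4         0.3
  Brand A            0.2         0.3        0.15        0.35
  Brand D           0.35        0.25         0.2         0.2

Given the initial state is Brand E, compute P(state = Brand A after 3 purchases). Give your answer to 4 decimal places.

Propagate the distribution vector 3 purchases from Brand E.
After 0 purchases: (0.0000, 1.0000, 0.0000, 0.0000)
After 1 purchase: (0.1500, 0.1500, 0.4000, 0.3000)
After 2 purchases: (0.2375, 0.2625, 0.2400, 0.2600)
After 3 purchases: (0.2259, 0.2476, 0.2880, 0.2385)
P(in Brand A after 3 purchases) = 0.2880

0.2880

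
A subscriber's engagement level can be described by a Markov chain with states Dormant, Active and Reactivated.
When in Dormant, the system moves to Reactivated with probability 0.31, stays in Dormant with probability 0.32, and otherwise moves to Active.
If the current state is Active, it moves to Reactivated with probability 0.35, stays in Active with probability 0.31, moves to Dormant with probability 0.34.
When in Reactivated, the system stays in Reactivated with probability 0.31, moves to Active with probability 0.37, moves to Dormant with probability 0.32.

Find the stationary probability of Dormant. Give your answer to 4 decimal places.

Let the stationary distribution be π with π = πP and π_1 + π_2 + π_3 = 1.
π_1 = 0.32·π_1 + 0.34·π_2 + 0.32·π_3
π_2 = 0.37·π_1 + 0.31·π_2 + 0.37·π_3
Solving with the normalization constraint gives π = (0.3270, 0.3491, 0.3240).
So the stationary probability of Dormant is 0.3270.

0.3270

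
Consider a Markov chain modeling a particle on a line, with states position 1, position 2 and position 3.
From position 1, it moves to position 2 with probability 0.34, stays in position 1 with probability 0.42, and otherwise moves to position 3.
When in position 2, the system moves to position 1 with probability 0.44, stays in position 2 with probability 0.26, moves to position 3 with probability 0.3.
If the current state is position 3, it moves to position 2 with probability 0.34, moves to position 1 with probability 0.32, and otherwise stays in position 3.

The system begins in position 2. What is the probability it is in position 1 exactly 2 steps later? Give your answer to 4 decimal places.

0.3952

Sum over the intermediate state after 1 step:
P = P(position 2→position 1)·P(position 1→position 1) + P(position 2→position 2)·P(position 2→position 1) + P(position 2→position 3)·P(position 3→position 1)
  = 0.44×0.42 + 0.26×0.44 + 0.3×0.32
  = 0.1848 + 0.1144 + 0.0960 = 0.3952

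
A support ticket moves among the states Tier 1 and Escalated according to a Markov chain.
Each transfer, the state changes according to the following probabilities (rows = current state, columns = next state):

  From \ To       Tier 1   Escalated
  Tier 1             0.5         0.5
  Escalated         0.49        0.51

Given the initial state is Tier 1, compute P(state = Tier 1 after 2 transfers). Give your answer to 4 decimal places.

Sum over the intermediate state after 1 transfer:
P = P(Tier 1→Tier 1)·P(Tier 1→Tier 1) + P(Tier 1→Escalated)·P(Escalated→Tier 1)
  = 0.5×0.5 + 0.5×0.49
  = 0.2500 + 0.2450 = 0.4950

0.4950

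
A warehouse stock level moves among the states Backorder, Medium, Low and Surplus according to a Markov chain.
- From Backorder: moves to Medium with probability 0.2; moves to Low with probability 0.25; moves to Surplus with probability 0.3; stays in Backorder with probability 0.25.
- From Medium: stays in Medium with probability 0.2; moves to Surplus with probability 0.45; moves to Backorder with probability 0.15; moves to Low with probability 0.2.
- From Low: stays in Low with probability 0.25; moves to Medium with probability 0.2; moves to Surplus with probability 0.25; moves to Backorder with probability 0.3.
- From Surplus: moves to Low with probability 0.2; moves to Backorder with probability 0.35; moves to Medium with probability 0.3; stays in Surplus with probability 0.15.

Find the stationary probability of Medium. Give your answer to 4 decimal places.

0.2281

Let the stationary distribution be π with π = πP and π_1 + π_2 + π_3 + π_4 = 1.
π_1 = 0.25·π_1 + 0.15·π_2 + 0.3·π_3 + 0.35·π_4
π_2 = 0.2·π_1 + 0.2·π_2 + 0.2·π_3 + 0.3·π_4
π_3 = 0.25·π_1 + 0.2·π_2 + 0.25·π_3 + 0.2·π_4
Solving with the normalization constraint gives π = (0.2665, 0.2281, 0.2246, 0.2809).
So the stationary probability of Medium is 0.2281.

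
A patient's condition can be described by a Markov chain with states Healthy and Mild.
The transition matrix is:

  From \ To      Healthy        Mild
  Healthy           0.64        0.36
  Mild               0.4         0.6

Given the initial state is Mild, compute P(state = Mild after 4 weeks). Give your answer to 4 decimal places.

0.4754

Propagate the distribution vector 4 weeks from Mild.
After 0 weeks: (0.0000, 1.0000)
After 1 week: (0.4000, 0.6000)
After 2 weeks: (0.4960, 0.5040)
After 3 weeks: (0.5190, 0.4810)
After 4 weeks: (0.5246, 0.4754)
P(in Mild after 4 weeks) = 0.4754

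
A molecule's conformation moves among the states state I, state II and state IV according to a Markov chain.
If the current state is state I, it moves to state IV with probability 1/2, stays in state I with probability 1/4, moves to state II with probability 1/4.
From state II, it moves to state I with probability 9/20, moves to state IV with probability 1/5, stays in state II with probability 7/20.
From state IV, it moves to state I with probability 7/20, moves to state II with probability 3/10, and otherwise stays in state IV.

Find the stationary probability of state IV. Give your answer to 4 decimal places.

0.3571

Let the stationary distribution be π with π = πP and π_1 + π_2 + π_3 = 1.
π_1 = 0.25·π_1 + 0.45·π_2 + 0.35·π_3
π_2 = 0.25·π_1 + 0.35·π_2 + 0.3·π_3
Solving with the normalization constraint gives π = (0.3452, 0.2976, 0.3571).
So the stationary probability of state IV is 0.3571.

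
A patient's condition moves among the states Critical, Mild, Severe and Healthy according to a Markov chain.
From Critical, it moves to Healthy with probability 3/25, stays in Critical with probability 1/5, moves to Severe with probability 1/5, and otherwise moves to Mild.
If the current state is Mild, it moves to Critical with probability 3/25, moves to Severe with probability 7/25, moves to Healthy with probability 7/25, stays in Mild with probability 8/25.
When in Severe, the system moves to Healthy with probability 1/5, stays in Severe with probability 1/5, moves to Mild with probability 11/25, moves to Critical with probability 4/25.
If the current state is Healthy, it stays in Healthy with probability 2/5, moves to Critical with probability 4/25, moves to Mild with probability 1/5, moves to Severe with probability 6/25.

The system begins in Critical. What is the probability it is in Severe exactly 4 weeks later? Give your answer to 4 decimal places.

0.2381

Propagate the distribution vector 4 weeks from Critical.
After 0 weeks: (1.0000, 0.0000, 0.0000, 0.0000)
After 1 week: (0.2000, 0.4800, 0.2000, 0.1200)
After 2 weeks: (0.1488, 0.3616, 0.2432, 0.2464)
After 3 weeks: (0.1515, 0.3434, 0.2388, 0.2663)
After 4 weeks: (0.1523, 0.3409, 0.2381, 0.2686)
P(in Severe after 4 weeks) = 0.2381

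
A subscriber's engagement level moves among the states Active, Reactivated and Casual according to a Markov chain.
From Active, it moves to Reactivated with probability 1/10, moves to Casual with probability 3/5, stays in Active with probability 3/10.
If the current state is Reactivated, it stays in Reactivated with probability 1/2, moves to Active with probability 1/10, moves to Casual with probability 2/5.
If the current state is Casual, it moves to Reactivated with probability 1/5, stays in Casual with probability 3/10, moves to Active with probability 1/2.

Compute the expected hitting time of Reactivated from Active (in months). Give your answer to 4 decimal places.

Let t(s) be the expected number of months to first reach Reactivated from state s, with t(Reactivated) = 0. Conditioning on the first month:
t(Active) = 1 + 0.3·t(Active) + 0.6·t(Casual)
t(Casual) = 1 + 0.5·t(Active) + 0.3·t(Casual)
Solving: t(Active) = 6.8421, t(Casual) = 6.3158.
Expected months from Active to Reactivated: 6.8421.

6.8421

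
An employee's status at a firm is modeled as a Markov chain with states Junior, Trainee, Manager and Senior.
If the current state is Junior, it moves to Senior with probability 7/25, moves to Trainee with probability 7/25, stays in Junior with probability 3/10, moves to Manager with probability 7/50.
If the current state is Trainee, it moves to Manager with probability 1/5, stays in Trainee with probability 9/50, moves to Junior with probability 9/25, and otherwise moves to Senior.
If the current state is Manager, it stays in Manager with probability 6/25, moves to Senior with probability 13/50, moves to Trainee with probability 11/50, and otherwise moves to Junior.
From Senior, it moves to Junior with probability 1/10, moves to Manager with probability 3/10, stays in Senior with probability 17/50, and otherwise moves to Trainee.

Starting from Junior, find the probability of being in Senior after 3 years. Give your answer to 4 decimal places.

Propagate the distribution vector 3 years from Junior.
After 0 years: (1.0000, 0.0000, 0.0000, 0.0000)
After 1 year: (0.3000, 0.2800, 0.1400, 0.2800)
After 2 years: (0.2580, 0.2380, 0.2156, 0.2884)
After 3 years: (0.2523, 0.2375, 0.2220, 0.2882)
P(in Senior after 3 years) = 0.2882

0.2882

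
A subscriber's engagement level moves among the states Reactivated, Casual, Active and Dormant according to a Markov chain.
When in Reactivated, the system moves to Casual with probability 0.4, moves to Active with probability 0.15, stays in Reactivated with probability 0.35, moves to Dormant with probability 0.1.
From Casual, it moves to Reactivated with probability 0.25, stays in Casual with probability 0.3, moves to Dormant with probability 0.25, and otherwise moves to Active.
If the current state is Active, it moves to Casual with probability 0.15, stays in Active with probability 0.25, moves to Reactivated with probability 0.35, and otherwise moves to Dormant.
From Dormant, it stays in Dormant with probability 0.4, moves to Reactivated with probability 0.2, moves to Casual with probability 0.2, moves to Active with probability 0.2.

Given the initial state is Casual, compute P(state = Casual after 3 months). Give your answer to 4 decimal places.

0.2736

Propagate the distribution vector 3 months from Casual.
After 0 months: (0.0000, 1.0000, 0.0000, 0.0000)
After 1 month: (0.2500, 0.3000, 0.2000, 0.2500)
After 2 months: (0.2825, 0.2700, 0.1975, 0.2500)
After 3 months: (0.2855, 0.2736, 0.1958, 0.2451)
P(in Casual after 3 months) = 0.2736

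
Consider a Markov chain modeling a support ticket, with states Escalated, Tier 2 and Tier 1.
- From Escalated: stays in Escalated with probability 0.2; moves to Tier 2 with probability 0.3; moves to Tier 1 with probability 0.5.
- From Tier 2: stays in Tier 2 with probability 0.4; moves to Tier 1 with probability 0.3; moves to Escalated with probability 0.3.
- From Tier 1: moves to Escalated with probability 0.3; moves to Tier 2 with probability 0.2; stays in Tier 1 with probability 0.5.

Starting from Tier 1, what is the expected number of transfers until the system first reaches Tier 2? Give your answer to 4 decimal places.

Let t(s) be the expected number of transfers to first reach Tier 2 from state s, with t(Tier 2) = 0. Conditioning on the first transfer:
t(Escalated) = 1 + 0.2·t(Escalated) + 0.5·t(Tier 1)
t(Tier 1) = 1 + 0.3·t(Escalated) + 0.5·t(Tier 1)
Solving: t(Escalated) = 4.0000, t(Tier 1) = 4.4000.
Expected transfers from Tier 1 to Tier 2: 4.4000.

4.4000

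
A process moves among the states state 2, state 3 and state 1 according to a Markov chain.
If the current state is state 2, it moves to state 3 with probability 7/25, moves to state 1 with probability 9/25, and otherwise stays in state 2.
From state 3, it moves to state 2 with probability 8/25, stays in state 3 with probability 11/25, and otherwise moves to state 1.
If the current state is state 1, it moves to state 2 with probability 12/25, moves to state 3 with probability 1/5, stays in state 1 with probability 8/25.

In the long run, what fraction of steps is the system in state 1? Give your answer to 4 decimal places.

0.3111

Let the stationary distribution be π with π = πP and π_1 + π_2 + π_3 = 1.
π_1 = 0.36·π_1 + 0.32·π_2 + 0.48·π_3
π_2 = 0.28·π_1 + 0.44·π_2 + 0.2·π_3
Solving with the normalization constraint gives π = (0.3852, 0.3037, 0.3111).
So the stationary probability of state 1 is 0.3111.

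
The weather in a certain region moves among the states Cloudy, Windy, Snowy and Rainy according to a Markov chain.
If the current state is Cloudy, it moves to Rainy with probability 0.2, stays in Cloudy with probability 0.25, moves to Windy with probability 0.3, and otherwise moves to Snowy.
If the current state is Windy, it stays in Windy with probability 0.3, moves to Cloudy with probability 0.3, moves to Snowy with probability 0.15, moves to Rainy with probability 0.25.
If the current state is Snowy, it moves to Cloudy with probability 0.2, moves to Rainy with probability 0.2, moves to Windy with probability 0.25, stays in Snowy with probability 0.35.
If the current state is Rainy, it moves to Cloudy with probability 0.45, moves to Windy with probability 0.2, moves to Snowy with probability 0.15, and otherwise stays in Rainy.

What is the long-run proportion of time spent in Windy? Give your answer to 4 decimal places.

0.2674

Let the stationary distribution be π with π = πP and π_1 + π_2 + π_3 + π_4 = 1.
π_1 = 0.25·π_1 + 0.3·π_2 + 0.2·π_3 + 0.45·π_4
π_2 = 0.3·π_1 + 0.3·π_2 + 0.25·π_3 + 0.2·π_4
π_3 = 0.25·π_1 + 0.15·π_2 + 0.35·π_3 + 0.15·π_4
Solving with the normalization constraint gives π = (0.2948, 0.2674, 0.2244, 0.2134).
So the stationary probability of Windy is 0.2674.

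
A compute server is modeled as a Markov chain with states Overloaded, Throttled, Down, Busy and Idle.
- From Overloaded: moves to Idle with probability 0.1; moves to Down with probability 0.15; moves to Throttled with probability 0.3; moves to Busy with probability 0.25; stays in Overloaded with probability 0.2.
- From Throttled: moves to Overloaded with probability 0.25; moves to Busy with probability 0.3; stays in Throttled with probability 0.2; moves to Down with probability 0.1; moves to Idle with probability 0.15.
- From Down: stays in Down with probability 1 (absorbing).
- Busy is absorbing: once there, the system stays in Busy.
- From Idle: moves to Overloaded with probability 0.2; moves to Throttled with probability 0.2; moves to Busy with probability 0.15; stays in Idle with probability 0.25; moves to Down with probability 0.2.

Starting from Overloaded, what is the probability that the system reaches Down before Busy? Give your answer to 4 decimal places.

Let h(s) be the probability of absorption at Down starting from transient state s. Then h(Down) = 1 and h(Busy) = 0. By first-step analysis:
h(Overloaded) = 0.2·h(Overloaded) + 0.3·h(Throttled) + 0.15·1 + 0.25·0 + 0.1·h(Idle)
h(Throttled) = 0.25·h(Overloaded) + 0.2·h(Throttled) + 0.1·1 + 0.3·0 + 0.15·h(Idle)
h(Idle) = 0.2·h(Overloaded) + 0.2·h(Throttled) + 0.2·1 + 0.15·0 + 0.25·h(Idle)
Solving: h(Overloaded) = 0.3651, h(Throttled) = 0.3235, h(Idle) = 0.4503.
Starting from Overloaded, the probability is 0.3651.

0.3651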